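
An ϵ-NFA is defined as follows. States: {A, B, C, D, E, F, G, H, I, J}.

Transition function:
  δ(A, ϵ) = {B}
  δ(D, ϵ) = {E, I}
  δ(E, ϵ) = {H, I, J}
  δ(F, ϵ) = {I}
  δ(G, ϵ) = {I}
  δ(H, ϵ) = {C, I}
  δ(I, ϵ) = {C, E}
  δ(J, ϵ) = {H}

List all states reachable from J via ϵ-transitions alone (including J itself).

{C, E, H, I, J}

Start with {J}.
From J via ϵ: add H.
From H via ϵ: add C, I.
From I via ϵ: add E.
No new states can be added; the closed set is {C, E, H, I, J}.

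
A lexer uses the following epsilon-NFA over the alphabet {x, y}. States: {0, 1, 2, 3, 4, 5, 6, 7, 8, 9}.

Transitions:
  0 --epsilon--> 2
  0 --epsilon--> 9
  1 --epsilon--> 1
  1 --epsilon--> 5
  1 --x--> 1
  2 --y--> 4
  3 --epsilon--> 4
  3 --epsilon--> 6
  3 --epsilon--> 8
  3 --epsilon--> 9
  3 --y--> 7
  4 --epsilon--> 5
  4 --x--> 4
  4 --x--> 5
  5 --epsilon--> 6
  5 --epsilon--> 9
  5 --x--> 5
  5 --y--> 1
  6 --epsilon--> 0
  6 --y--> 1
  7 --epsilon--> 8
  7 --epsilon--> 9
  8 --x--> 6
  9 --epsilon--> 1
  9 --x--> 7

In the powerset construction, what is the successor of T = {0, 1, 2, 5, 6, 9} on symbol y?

2 on y → {4}.
5 on y → {1}.
6 on y → {1}.
No y-transition from 0, 1, 9.
Union after reading y: {1, 4}.
Now take the epsilon-closure:
From 1 via epsilon: add 5.
From 5 via epsilon: add 6, 9.
From 6 via epsilon: add 0.
From 0 via epsilon: add 2.
No new states can be added; the closed set is {0, 1, 2, 4, 5, 6, 9}.

{0, 1, 2, 4, 5, 6, 9}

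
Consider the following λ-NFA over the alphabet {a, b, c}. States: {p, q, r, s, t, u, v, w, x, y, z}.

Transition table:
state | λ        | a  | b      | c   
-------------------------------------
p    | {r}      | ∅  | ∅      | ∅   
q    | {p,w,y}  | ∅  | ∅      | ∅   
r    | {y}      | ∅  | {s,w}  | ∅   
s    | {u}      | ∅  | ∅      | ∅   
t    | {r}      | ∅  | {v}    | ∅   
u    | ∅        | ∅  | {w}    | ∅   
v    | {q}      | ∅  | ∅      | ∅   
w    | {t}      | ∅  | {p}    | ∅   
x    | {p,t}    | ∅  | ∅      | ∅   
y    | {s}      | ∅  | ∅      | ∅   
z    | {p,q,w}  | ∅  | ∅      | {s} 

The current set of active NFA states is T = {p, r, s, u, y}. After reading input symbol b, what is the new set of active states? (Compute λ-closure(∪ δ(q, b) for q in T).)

{r, s, t, u, w, y}

r on b → {s, w}.
u on b → {w}.
No b-transition from p, s, y.
Union after reading b: {s, w}.
Now take the λ-closure:
From s via λ: add u.
From w via λ: add t.
From t via λ: add r.
From r via λ: add y.
No new states can be added; the closed set is {r, s, t, u, w, y}.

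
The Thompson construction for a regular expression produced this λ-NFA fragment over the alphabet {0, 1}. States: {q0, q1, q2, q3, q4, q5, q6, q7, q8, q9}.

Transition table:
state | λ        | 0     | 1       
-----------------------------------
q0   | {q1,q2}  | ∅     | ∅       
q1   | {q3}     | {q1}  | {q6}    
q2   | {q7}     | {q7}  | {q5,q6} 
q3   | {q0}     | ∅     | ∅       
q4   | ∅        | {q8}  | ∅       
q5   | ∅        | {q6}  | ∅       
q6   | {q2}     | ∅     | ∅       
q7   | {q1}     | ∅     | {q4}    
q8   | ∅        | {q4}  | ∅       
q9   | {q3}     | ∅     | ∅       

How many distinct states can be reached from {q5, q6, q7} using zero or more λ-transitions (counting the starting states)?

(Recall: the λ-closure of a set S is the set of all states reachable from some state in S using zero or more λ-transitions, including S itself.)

7

Start with {q5, q6, q7}.
From q6 via λ: add q2.
From q7 via λ: add q1.
From q1 via λ: add q3.
From q3 via λ: add q0.
λ-closure = {q0, q1, q2, q3, q5, q6, q7}, which has 7 states.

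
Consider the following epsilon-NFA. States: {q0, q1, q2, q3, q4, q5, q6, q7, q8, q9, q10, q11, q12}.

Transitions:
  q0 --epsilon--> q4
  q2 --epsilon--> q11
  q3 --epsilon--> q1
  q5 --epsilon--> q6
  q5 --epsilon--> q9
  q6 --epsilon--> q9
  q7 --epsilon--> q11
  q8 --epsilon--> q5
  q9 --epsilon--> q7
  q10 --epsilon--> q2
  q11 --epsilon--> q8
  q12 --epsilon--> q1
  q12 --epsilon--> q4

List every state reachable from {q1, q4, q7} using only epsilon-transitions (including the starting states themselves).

Start with {q1, q4, q7}.
From q7 via epsilon: add q11.
From q11 via epsilon: add q8.
From q8 via epsilon: add q5.
From q5 via epsilon: add q6, q9.
No new states can be added; the closed set is {q1, q4, q5, q6, q7, q8, q9, q11}.

{q1, q4, q5, q6, q7, q8, q9, q11}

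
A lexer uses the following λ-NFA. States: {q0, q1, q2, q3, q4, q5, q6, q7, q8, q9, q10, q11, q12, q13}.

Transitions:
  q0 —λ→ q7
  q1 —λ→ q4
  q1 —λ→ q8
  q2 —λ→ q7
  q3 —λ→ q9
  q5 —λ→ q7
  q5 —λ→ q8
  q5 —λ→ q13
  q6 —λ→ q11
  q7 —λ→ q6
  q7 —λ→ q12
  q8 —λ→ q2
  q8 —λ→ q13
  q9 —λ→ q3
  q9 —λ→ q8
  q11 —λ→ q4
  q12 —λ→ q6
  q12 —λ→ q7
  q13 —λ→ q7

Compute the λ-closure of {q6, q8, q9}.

Start with {q6, q8, q9}.
From q6 via λ: add q11.
From q8 via λ: add q2, q13.
From q9 via λ: add q3.
From q2 via λ: add q7.
From q11 via λ: add q4.
From q7 via λ: add q12.
No new states can be added; the closed set is {q2, q3, q4, q6, q7, q8, q9, q11, q12, q13}.

{q2, q3, q4, q6, q7, q8, q9, q11, q12, q13}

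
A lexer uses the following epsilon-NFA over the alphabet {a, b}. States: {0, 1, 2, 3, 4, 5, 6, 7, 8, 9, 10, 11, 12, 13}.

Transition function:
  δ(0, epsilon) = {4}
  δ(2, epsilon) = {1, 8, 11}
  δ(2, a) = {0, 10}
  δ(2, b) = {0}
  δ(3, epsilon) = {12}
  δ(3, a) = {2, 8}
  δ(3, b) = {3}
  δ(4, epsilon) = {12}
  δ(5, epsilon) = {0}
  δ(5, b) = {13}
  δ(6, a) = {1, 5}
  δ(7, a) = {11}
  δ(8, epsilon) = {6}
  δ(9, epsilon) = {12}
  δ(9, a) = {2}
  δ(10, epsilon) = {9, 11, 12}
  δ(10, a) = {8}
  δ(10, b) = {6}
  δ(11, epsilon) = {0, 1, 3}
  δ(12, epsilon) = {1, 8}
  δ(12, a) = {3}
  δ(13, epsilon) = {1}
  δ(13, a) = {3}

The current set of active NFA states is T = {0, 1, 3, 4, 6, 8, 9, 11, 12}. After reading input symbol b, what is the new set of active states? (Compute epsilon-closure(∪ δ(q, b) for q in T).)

3 on b → {3}.
No b-transition from 0, 1, 4, 6, 8, 9, 11, 12.
Union after reading b: {3}.
Now take the epsilon-closure:
From 3 via epsilon: add 12.
From 12 via epsilon: add 1, 8.
From 8 via epsilon: add 6.
No new states can be added; the closed set is {1, 3, 6, 8, 12}.

{1, 3, 6, 8, 12}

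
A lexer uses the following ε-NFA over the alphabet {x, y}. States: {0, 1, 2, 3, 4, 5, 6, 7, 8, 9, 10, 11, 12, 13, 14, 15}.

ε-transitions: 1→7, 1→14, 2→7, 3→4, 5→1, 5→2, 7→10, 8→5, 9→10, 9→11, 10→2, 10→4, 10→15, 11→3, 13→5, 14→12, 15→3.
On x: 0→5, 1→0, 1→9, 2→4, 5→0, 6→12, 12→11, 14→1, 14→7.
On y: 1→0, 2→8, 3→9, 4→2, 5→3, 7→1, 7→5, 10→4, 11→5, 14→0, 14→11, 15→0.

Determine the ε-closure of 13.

Start with {13}.
From 13 via ε: add 5.
From 5 via ε: add 1, 2.
From 1 via ε: add 7, 14.
From 7 via ε: add 10.
From 14 via ε: add 12.
From 10 via ε: add 4, 15.
From 15 via ε: add 3.
No new states can be added; the closed set is {1, 2, 3, 4, 5, 7, 10, 12, 13, 14, 15}.

{1, 2, 3, 4, 5, 7, 10, 12, 13, 14, 15}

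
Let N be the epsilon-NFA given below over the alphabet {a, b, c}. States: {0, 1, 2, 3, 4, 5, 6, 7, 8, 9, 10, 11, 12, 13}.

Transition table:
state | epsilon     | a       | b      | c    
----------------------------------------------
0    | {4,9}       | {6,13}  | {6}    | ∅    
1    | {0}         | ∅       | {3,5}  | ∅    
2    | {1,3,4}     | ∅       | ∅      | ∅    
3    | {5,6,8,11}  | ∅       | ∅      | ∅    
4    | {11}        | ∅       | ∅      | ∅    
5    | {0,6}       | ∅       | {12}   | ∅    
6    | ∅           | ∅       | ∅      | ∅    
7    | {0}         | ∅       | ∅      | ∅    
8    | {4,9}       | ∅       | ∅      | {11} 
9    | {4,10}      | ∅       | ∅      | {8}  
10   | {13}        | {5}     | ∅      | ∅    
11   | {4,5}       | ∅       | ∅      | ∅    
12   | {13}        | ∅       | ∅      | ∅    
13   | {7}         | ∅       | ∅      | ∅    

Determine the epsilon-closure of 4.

Start with {4}.
From 4 via epsilon: add 11.
From 11 via epsilon: add 5.
From 5 via epsilon: add 0, 6.
From 0 via epsilon: add 9.
From 9 via epsilon: add 10.
From 10 via epsilon: add 13.
From 13 via epsilon: add 7.
No new states can be added; the closed set is {0, 4, 5, 6, 7, 9, 10, 11, 13}.

{0, 4, 5, 6, 7, 9, 10, 11, 13}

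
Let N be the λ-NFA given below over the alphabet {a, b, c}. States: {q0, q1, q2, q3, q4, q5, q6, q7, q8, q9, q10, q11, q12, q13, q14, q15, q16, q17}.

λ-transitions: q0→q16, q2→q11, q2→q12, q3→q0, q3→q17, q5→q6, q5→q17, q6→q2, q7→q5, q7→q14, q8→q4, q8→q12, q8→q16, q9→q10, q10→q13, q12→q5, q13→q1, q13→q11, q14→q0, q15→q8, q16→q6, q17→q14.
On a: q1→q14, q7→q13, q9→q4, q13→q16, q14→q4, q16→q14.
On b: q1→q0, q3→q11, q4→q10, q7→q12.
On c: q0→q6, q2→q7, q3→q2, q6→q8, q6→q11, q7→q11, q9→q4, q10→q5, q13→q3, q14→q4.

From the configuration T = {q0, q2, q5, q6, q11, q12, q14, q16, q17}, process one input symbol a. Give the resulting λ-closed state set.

{q0, q2, q4, q5, q6, q11, q12, q14, q16, q17}

q14 on a → {q4}.
q16 on a → {q14}.
No a-transition from q0, q2, q5, q6, q11, q12, q17.
Union after reading a: {q4, q14}.
Now take the λ-closure:
From q14 via λ: add q0.
From q0 via λ: add q16.
From q16 via λ: add q6.
From q6 via λ: add q2.
From q2 via λ: add q11, q12.
From q12 via λ: add q5.
From q5 via λ: add q17.
No new states can be added; the closed set is {q0, q2, q4, q5, q6, q11, q12, q14, q16, q17}.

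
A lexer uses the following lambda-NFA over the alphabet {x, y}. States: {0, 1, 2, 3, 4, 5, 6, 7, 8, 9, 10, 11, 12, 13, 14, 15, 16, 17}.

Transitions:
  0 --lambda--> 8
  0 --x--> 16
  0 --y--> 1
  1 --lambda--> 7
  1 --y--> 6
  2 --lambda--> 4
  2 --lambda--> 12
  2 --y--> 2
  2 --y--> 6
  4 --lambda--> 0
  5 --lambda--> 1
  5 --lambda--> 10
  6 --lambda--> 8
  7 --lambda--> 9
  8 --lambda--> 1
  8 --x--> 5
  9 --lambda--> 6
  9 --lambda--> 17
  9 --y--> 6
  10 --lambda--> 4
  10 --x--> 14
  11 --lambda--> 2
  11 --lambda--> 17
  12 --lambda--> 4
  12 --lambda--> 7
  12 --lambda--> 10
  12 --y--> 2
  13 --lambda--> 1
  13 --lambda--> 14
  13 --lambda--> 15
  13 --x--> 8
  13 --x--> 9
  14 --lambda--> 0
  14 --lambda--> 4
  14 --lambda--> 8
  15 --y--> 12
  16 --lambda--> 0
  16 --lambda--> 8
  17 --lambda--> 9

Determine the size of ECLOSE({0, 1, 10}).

9

Start with {0, 1, 10}.
From 0 via lambda: add 8.
From 1 via lambda: add 7.
From 10 via lambda: add 4.
From 7 via lambda: add 9.
From 9 via lambda: add 6, 17.
lambda-closure = {0, 1, 4, 6, 7, 8, 9, 10, 17}, which has 9 states.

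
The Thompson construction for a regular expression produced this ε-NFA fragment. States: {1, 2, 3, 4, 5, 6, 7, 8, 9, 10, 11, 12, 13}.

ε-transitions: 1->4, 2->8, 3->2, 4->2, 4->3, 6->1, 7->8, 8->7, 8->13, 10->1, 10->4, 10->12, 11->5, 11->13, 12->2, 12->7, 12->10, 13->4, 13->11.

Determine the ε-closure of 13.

{2, 3, 4, 5, 7, 8, 11, 13}

Start with {13}.
From 13 via ε: add 4, 11.
From 4 via ε: add 2, 3.
From 11 via ε: add 5.
From 2 via ε: add 8.
From 8 via ε: add 7.
No new states can be added; the closed set is {2, 3, 4, 5, 7, 8, 11, 13}.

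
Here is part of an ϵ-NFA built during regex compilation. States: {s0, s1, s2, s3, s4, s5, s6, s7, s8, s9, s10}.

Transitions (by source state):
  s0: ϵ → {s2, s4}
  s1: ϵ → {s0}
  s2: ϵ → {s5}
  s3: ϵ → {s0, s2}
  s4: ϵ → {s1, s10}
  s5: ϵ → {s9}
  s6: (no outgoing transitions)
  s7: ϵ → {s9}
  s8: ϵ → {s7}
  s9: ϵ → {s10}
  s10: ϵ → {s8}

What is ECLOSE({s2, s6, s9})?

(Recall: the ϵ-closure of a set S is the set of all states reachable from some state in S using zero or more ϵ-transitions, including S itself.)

{s2, s5, s6, s7, s8, s9, s10}

Start with {s2, s6, s9}.
From s2 via ϵ: add s5.
From s9 via ϵ: add s10.
From s10 via ϵ: add s8.
From s8 via ϵ: add s7.
No new states can be added; the closed set is {s2, s5, s6, s7, s8, s9, s10}.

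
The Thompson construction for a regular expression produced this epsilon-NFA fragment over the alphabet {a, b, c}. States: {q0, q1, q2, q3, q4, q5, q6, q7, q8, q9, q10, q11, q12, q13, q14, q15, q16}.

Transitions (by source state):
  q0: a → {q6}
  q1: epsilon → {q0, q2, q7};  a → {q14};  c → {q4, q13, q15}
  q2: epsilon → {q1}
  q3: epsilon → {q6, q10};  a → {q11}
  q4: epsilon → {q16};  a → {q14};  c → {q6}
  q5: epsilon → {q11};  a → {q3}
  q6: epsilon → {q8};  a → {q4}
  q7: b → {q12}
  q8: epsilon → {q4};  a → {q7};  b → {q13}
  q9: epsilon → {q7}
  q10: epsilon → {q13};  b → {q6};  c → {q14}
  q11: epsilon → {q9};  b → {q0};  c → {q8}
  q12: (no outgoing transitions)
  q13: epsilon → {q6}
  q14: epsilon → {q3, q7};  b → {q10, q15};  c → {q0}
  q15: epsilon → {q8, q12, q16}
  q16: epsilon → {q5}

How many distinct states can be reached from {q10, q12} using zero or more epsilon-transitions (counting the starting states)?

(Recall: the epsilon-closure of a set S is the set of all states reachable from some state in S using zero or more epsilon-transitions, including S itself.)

11

Start with {q10, q12}.
From q10 via epsilon: add q13.
From q13 via epsilon: add q6.
From q6 via epsilon: add q8.
From q8 via epsilon: add q4.
From q4 via epsilon: add q16.
From q16 via epsilon: add q5.
From q5 via epsilon: add q11.
From q11 via epsilon: add q9.
From q9 via epsilon: add q7.
epsilon-closure = {q4, q5, q6, q7, q8, q9, q10, q11, q12, q13, q16}, which has 11 states.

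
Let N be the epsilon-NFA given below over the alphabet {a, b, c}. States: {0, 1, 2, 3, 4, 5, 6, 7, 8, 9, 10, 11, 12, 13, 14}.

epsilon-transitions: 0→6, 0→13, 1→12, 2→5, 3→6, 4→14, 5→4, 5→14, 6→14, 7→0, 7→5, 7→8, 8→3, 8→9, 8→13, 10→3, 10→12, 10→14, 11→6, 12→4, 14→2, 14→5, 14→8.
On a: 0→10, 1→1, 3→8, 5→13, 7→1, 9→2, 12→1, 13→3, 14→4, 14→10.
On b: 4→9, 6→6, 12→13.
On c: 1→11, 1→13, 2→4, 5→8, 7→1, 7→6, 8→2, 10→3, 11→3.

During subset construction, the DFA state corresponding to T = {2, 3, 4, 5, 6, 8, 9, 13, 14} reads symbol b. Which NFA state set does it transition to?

{2, 3, 4, 5, 6, 8, 9, 13, 14}

4 on b → {9}.
6 on b → {6}.
No b-transition from 2, 3, 5, 8, 9, 13, 14.
Union after reading b: {6, 9}.
Now take the epsilon-closure:
From 6 via epsilon: add 14.
From 14 via epsilon: add 2, 5, 8.
From 5 via epsilon: add 4.
From 8 via epsilon: add 3, 13.
No new states can be added; the closed set is {2, 3, 4, 5, 6, 8, 9, 13, 14}.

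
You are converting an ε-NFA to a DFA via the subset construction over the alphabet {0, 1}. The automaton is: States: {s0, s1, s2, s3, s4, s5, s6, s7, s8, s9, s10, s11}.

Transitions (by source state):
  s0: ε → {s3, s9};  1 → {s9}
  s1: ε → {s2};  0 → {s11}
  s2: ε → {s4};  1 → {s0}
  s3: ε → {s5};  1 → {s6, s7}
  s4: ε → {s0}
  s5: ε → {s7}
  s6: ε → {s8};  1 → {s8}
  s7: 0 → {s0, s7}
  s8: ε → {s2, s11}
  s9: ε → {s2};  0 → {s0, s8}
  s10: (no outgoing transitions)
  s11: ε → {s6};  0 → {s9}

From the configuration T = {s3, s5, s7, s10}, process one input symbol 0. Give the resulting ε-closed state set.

s7 on 0 → {s0, s7}.
No 0-transition from s3, s5, s10.
Union after reading 0: {s0, s7}.
Now take the ε-closure:
From s0 via ε: add s3, s9.
From s3 via ε: add s5.
From s9 via ε: add s2.
From s2 via ε: add s4.
No new states can be added; the closed set is {s0, s2, s3, s4, s5, s7, s9}.

{s0, s2, s3, s4, s5, s7, s9}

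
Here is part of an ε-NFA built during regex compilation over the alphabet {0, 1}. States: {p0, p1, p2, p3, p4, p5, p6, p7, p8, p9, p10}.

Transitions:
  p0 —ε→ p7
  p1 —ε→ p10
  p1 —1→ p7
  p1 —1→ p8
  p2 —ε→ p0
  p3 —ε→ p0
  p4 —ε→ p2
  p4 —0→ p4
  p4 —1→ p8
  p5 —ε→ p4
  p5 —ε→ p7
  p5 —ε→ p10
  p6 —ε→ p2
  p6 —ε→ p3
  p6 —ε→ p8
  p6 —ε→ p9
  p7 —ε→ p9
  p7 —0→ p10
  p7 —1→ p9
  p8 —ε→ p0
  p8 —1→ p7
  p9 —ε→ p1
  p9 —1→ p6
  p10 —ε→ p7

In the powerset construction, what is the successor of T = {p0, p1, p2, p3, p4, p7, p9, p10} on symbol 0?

{p0, p1, p2, p4, p7, p9, p10}

p4 on 0 → {p4}.
p7 on 0 → {p10}.
No 0-transition from p0, p1, p2, p3, p9, p10.
Union after reading 0: {p4, p10}.
Now take the ε-closure:
From p4 via ε: add p2.
From p10 via ε: add p7.
From p2 via ε: add p0.
From p7 via ε: add p9.
From p9 via ε: add p1.
No new states can be added; the closed set is {p0, p1, p2, p4, p7, p9, p10}.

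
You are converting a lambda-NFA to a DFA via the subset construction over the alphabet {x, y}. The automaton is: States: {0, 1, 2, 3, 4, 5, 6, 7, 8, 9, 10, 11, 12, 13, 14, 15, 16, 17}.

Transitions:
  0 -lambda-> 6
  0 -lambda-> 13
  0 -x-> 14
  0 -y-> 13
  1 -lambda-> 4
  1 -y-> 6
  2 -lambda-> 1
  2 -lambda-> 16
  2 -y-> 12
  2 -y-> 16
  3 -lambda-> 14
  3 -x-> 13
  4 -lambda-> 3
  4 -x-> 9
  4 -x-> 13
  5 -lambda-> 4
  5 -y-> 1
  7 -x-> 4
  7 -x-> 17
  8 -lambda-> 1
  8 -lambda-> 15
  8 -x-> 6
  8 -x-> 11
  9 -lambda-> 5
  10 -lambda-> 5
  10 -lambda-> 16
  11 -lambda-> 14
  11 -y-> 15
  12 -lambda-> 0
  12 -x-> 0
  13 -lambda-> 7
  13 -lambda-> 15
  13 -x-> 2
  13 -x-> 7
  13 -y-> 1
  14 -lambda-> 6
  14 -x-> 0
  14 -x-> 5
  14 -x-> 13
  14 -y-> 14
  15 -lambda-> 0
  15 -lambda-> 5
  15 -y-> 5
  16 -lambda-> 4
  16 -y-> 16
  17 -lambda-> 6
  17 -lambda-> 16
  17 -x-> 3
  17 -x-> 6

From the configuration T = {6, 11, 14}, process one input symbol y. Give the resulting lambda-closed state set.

{0, 3, 4, 5, 6, 7, 13, 14, 15}

11 on y → {15}.
14 on y → {14}.
No y-transition from 6.
Union after reading y: {14, 15}.
Now take the lambda-closure:
From 14 via lambda: add 6.
From 15 via lambda: add 0, 5.
From 0 via lambda: add 13.
From 5 via lambda: add 4.
From 4 via lambda: add 3.
From 13 via lambda: add 7.
No new states can be added; the closed set is {0, 3, 4, 5, 6, 7, 13, 14, 15}.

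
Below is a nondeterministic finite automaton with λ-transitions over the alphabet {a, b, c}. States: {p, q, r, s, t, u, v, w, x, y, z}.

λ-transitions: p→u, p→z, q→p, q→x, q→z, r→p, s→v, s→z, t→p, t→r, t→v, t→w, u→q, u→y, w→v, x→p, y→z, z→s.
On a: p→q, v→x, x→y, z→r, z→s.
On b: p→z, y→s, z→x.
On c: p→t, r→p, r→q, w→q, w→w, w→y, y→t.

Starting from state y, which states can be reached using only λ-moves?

{s, v, y, z}

Start with {y}.
From y via λ: add z.
From z via λ: add s.
From s via λ: add v.
No new states can be added; the closed set is {s, v, y, z}.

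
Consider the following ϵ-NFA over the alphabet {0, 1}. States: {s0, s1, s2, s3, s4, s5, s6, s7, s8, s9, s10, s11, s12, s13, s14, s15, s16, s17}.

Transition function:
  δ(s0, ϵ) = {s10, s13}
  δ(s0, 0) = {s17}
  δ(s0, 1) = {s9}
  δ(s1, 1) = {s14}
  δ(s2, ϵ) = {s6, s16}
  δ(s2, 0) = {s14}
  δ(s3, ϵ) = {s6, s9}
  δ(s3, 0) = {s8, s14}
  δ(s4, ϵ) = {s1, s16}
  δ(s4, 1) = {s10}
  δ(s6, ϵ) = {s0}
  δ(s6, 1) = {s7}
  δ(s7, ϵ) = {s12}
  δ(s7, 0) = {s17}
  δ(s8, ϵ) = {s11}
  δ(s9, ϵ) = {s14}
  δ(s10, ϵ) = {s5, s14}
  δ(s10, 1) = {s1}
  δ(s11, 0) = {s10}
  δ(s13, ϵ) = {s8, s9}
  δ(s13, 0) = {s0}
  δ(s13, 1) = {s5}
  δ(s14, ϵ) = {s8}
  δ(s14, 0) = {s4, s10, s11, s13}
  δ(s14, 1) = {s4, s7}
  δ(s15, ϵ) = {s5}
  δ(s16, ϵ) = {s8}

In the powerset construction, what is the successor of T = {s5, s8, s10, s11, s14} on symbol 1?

s10 on 1 → {s1}.
s14 on 1 → {s4, s7}.
No 1-transition from s5, s8, s11.
Union after reading 1: {s1, s4, s7}.
Now take the ϵ-closure:
From s4 via ϵ: add s16.
From s7 via ϵ: add s12.
From s16 via ϵ: add s8.
From s8 via ϵ: add s11.
No new states can be added; the closed set is {s1, s4, s7, s8, s11, s12, s16}.

{s1, s4, s7, s8, s11, s12, s16}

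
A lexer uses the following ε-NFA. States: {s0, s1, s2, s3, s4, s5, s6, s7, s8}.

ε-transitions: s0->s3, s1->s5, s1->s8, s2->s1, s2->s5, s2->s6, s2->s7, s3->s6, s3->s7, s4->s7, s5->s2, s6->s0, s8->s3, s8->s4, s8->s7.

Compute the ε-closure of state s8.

Start with {s8}.
From s8 via ε: add s3, s4, s7.
From s3 via ε: add s6.
From s6 via ε: add s0.
No new states can be added; the closed set is {s0, s3, s4, s6, s7, s8}.

{s0, s3, s4, s6, s7, s8}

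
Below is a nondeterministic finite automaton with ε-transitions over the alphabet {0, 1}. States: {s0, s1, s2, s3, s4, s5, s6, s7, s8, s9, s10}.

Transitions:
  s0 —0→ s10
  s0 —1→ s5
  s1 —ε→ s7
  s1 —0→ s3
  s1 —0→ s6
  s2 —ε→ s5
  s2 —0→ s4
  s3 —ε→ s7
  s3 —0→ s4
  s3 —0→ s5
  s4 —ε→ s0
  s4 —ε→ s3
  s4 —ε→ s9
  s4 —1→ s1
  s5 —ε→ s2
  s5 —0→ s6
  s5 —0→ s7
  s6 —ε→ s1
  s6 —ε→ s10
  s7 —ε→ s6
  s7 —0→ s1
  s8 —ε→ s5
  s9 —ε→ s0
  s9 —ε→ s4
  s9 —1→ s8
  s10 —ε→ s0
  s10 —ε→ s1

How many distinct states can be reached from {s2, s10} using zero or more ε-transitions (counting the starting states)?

Start with {s2, s10}.
From s2 via ε: add s5.
From s10 via ε: add s0, s1.
From s1 via ε: add s7.
From s7 via ε: add s6.
ε-closure = {s0, s1, s2, s5, s6, s7, s10}, which has 7 states.

7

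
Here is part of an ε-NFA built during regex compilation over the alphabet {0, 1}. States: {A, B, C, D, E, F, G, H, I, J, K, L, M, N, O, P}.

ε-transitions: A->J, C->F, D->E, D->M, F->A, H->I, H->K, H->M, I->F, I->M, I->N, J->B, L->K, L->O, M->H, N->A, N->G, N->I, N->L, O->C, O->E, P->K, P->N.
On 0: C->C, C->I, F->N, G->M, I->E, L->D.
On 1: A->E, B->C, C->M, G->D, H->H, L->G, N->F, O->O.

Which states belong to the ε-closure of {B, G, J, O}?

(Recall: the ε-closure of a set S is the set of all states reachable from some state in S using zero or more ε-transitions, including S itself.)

{A, B, C, E, F, G, J, O}

Start with {B, G, J, O}.
From O via ε: add C, E.
From C via ε: add F.
From F via ε: add A.
No new states can be added; the closed set is {A, B, C, E, F, G, J, O}.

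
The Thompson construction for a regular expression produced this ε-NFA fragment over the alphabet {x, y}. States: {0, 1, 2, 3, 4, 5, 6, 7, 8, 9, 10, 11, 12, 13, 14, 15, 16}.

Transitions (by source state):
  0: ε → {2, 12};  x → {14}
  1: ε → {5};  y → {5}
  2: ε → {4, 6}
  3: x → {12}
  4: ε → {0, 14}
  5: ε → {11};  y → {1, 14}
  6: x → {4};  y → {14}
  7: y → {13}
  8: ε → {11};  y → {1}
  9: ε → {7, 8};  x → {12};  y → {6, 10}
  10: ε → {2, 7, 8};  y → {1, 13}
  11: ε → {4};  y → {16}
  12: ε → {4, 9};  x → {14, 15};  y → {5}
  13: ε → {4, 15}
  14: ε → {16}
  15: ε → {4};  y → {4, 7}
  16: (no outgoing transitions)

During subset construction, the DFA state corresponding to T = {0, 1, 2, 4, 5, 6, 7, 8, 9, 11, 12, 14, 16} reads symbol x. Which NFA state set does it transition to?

0 on x → {14}.
6 on x → {4}.
9 on x → {12}.
12 on x → {14, 15}.
No x-transition from 1, 2, 4, 5, 7, 8, 11, 14, 16.
Union after reading x: {4, 12, 14, 15}.
Now take the ε-closure:
From 4 via ε: add 0.
From 12 via ε: add 9.
From 14 via ε: add 16.
From 0 via ε: add 2.
From 9 via ε: add 7, 8.
From 2 via ε: add 6.
From 8 via ε: add 11.
No new states can be added; the closed set is {0, 2, 4, 6, 7, 8, 9, 11, 12, 14, 15, 16}.

{0, 2, 4, 6, 7, 8, 9, 11, 12, 14, 15, 16}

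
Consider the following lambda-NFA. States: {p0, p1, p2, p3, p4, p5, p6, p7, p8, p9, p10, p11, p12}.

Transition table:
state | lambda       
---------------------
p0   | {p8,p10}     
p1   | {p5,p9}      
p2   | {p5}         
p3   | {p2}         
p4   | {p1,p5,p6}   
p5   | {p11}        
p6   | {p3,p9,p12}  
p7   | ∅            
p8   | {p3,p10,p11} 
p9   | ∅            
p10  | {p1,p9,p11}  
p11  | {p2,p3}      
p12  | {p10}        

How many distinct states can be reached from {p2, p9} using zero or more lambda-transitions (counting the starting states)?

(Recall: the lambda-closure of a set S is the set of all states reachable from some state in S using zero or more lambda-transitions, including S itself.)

Start with {p2, p9}.
From p2 via lambda: add p5.
From p5 via lambda: add p11.
From p11 via lambda: add p3.
lambda-closure = {p2, p3, p5, p9, p11}, which has 5 states.

5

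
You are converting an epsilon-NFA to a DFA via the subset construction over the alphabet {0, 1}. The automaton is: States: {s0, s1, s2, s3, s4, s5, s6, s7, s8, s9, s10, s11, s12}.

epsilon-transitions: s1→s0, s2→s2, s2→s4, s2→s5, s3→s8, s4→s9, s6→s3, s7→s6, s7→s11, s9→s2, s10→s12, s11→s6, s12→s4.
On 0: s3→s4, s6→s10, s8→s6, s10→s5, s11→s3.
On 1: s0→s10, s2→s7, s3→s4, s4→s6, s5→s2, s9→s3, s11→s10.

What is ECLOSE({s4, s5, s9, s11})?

Start with {s4, s5, s9, s11}.
From s9 via epsilon: add s2.
From s11 via epsilon: add s6.
From s6 via epsilon: add s3.
From s3 via epsilon: add s8.
No new states can be added; the closed set is {s2, s3, s4, s5, s6, s8, s9, s11}.

{s2, s3, s4, s5, s6, s8, s9, s11}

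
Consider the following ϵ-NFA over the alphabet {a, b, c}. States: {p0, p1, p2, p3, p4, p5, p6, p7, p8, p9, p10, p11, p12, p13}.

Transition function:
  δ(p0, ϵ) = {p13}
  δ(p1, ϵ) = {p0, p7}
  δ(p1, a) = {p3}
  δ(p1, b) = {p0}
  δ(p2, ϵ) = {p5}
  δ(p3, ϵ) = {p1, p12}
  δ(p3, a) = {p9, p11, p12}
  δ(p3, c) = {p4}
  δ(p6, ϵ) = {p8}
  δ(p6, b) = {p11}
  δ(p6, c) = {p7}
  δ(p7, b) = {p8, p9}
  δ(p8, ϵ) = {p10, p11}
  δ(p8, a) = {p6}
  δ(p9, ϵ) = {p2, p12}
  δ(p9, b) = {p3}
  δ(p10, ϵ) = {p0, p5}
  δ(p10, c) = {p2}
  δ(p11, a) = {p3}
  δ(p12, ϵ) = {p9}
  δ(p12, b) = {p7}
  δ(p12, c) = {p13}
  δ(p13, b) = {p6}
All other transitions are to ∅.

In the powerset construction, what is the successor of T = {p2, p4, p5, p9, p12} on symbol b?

p9 on b → {p3}.
p12 on b → {p7}.
No b-transition from p2, p4, p5.
Union after reading b: {p3, p7}.
Now take the ϵ-closure:
From p3 via ϵ: add p1, p12.
From p1 via ϵ: add p0.
From p12 via ϵ: add p9.
From p0 via ϵ: add p13.
From p9 via ϵ: add p2.
From p2 via ϵ: add p5.
No new states can be added; the closed set is {p0, p1, p2, p3, p5, p7, p9, p12, p13}.

{p0, p1, p2, p3, p5, p7, p9, p12, p13}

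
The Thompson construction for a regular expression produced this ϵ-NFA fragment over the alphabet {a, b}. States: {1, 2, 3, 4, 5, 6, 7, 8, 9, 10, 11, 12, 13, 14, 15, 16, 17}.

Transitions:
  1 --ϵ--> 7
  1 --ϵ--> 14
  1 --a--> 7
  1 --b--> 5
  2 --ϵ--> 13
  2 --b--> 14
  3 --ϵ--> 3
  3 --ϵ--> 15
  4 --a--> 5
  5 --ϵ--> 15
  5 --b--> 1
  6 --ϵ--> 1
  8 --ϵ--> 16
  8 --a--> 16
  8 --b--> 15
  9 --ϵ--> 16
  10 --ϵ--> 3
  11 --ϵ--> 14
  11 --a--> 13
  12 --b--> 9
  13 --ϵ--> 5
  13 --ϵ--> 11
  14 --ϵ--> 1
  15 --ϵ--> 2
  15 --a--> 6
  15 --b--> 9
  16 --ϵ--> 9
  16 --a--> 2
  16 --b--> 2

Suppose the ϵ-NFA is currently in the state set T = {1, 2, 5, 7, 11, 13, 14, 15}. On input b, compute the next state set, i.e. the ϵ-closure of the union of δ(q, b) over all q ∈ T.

1 on b → {5}.
2 on b → {14}.
5 on b → {1}.
15 on b → {9}.
No b-transition from 7, 11, 13, 14.
Union after reading b: {1, 5, 9, 14}.
Now take the ϵ-closure:
From 1 via ϵ: add 7.
From 5 via ϵ: add 15.
From 9 via ϵ: add 16.
From 15 via ϵ: add 2.
From 2 via ϵ: add 13.
From 13 via ϵ: add 11.
No new states can be added; the closed set is {1, 2, 5, 7, 9, 11, 13, 14, 15, 16}.

{1, 2, 5, 7, 9, 11, 13, 14, 15, 16}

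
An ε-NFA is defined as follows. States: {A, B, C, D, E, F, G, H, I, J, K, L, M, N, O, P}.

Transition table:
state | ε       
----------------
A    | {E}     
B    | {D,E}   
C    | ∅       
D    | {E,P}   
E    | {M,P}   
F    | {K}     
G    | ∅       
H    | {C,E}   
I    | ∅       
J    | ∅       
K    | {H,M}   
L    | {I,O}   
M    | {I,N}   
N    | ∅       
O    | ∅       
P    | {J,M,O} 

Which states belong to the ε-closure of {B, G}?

Start with {B, G}.
From B via ε: add D, E.
From D via ε: add P.
From E via ε: add M.
From M via ε: add I, N.
From P via ε: add J, O.
No new states can be added; the closed set is {B, D, E, G, I, J, M, N, O, P}.

{B, D, E, G, I, J, M, N, O, P}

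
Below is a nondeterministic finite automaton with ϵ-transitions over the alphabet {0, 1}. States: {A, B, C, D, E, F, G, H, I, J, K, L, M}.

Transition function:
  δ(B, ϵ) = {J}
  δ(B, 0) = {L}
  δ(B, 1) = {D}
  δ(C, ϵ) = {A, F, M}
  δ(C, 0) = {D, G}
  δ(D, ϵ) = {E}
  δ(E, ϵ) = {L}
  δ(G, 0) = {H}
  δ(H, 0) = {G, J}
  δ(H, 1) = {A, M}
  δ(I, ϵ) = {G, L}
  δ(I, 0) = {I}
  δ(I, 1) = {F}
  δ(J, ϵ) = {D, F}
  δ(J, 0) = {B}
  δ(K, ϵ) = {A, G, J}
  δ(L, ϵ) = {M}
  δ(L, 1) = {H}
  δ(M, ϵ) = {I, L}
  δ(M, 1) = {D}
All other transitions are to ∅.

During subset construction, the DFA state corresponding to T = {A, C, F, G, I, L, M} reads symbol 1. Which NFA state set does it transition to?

{D, E, F, G, H, I, L, M}

I on 1 → {F}.
L on 1 → {H}.
M on 1 → {D}.
No 1-transition from A, C, F, G.
Union after reading 1: {D, F, H}.
Now take the ϵ-closure:
From D via ϵ: add E.
From E via ϵ: add L.
From L via ϵ: add M.
From M via ϵ: add I.
From I via ϵ: add G.
No new states can be added; the closed set is {D, E, F, G, H, I, L, M}.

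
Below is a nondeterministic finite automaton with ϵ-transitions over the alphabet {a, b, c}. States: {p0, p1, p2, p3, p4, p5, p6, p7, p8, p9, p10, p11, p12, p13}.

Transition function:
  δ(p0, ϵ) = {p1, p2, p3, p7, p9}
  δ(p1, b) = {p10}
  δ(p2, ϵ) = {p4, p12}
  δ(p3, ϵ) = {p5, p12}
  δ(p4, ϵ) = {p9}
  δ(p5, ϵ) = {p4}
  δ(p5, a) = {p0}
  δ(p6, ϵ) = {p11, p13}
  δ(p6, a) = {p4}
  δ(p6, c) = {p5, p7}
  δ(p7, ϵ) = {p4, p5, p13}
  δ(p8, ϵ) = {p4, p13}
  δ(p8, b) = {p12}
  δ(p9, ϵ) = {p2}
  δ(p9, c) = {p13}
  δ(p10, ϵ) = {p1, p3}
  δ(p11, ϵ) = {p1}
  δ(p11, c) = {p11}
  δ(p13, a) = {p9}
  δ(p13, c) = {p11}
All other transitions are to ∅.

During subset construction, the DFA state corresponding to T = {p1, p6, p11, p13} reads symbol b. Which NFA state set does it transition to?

p1 on b → {p10}.
No b-transition from p6, p11, p13.
Union after reading b: {p10}.
Now take the ϵ-closure:
From p10 via ϵ: add p1, p3.
From p3 via ϵ: add p5, p12.
From p5 via ϵ: add p4.
From p4 via ϵ: add p9.
From p9 via ϵ: add p2.
No new states can be added; the closed set is {p1, p2, p3, p4, p5, p9, p10, p12}.

{p1, p2, p3, p4, p5, p9, p10, p12}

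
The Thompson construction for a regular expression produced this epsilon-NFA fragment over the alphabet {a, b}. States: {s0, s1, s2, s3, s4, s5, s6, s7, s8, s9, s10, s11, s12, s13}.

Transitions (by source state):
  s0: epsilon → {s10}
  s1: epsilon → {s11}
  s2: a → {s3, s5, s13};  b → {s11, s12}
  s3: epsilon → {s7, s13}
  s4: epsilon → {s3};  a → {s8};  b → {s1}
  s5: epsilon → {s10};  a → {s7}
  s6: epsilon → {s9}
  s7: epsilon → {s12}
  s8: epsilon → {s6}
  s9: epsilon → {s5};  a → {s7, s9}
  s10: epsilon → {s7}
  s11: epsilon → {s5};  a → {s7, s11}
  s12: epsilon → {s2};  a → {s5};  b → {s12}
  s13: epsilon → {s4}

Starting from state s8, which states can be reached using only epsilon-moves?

{s2, s5, s6, s7, s8, s9, s10, s12}

Start with {s8}.
From s8 via epsilon: add s6.
From s6 via epsilon: add s9.
From s9 via epsilon: add s5.
From s5 via epsilon: add s10.
From s10 via epsilon: add s7.
From s7 via epsilon: add s12.
From s12 via epsilon: add s2.
No new states can be added; the closed set is {s2, s5, s6, s7, s8, s9, s10, s12}.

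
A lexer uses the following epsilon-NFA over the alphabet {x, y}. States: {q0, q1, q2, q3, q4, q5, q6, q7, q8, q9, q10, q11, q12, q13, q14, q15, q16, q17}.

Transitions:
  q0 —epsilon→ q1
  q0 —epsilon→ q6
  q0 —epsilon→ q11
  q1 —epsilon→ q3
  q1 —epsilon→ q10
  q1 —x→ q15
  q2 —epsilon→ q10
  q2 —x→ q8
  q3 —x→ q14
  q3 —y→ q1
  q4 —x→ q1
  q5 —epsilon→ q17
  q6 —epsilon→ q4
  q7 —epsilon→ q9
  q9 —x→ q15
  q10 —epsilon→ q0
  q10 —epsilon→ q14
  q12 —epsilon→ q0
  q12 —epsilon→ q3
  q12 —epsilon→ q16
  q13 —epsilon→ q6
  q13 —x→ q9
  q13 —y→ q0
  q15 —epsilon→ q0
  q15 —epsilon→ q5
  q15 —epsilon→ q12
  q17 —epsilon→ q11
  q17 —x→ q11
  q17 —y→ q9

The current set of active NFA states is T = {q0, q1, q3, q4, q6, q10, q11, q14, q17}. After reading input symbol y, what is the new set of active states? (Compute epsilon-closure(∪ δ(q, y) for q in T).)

q3 on y → {q1}.
q17 on y → {q9}.
No y-transition from q0, q1, q4, q6, q10, q11, q14.
Union after reading y: {q1, q9}.
Now take the epsilon-closure:
From q1 via epsilon: add q3, q10.
From q10 via epsilon: add q0, q14.
From q0 via epsilon: add q6, q11.
From q6 via epsilon: add q4.
No new states can be added; the closed set is {q0, q1, q3, q4, q6, q9, q10, q11, q14}.

{q0, q1, q3, q4, q6, q9, q10, q11, q14}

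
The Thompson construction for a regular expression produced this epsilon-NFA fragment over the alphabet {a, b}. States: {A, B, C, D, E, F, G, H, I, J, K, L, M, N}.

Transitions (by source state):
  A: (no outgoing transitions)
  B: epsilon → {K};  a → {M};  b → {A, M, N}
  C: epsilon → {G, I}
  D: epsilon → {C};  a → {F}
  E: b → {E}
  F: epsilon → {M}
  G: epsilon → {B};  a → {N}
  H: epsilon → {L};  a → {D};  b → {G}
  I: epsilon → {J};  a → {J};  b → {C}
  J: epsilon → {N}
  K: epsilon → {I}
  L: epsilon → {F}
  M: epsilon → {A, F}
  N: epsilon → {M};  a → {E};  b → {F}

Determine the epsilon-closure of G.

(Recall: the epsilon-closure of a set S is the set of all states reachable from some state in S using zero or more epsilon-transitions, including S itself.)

Start with {G}.
From G via epsilon: add B.
From B via epsilon: add K.
From K via epsilon: add I.
From I via epsilon: add J.
From J via epsilon: add N.
From N via epsilon: add M.
From M via epsilon: add A, F.
No new states can be added; the closed set is {A, B, F, G, I, J, K, M, N}.

{A, B, F, G, I, J, K, M, N}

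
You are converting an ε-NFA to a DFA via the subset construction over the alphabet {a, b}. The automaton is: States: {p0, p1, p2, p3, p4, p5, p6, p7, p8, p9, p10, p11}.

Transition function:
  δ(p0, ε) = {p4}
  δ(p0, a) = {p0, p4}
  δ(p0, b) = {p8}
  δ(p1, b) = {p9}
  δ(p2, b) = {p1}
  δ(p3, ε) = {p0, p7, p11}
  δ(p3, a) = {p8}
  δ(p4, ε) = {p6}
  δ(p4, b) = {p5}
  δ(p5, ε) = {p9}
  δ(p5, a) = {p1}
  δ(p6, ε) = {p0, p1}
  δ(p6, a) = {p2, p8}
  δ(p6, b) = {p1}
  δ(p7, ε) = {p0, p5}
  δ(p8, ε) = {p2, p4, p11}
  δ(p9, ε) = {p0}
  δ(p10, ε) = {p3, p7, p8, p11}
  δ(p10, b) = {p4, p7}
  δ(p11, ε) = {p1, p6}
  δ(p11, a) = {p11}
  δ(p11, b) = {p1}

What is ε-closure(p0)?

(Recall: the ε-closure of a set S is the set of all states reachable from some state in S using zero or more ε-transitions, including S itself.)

{p0, p1, p4, p6}

Start with {p0}.
From p0 via ε: add p4.
From p4 via ε: add p6.
From p6 via ε: add p1.
No new states can be added; the closed set is {p0, p1, p4, p6}.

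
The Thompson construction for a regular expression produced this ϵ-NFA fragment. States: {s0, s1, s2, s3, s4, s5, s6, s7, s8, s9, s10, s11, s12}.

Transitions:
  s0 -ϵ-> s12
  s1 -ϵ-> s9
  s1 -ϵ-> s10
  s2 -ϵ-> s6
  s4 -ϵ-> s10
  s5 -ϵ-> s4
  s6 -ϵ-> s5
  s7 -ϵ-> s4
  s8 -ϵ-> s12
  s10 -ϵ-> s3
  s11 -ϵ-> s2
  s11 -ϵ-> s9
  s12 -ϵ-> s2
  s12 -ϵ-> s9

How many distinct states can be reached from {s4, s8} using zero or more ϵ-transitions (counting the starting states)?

Start with {s4, s8}.
From s4 via ϵ: add s10.
From s8 via ϵ: add s12.
From s10 via ϵ: add s3.
From s12 via ϵ: add s2, s9.
From s2 via ϵ: add s6.
From s6 via ϵ: add s5.
ϵ-closure = {s2, s3, s4, s5, s6, s8, s9, s10, s12}, which has 9 states.

9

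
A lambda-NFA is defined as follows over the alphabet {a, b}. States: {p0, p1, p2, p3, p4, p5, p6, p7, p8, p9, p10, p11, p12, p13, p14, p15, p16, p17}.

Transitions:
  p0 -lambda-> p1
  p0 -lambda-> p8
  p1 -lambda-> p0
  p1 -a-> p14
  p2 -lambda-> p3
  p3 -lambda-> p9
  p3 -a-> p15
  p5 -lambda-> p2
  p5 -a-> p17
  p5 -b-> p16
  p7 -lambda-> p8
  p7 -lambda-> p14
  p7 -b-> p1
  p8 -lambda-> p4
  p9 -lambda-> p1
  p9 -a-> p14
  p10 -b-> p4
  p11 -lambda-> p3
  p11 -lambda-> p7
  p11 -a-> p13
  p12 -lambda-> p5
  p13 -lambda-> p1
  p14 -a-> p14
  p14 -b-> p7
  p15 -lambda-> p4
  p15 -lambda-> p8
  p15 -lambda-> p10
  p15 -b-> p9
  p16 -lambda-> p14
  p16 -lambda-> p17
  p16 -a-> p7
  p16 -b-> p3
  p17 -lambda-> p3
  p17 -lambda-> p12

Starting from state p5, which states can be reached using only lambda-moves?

Start with {p5}.
From p5 via lambda: add p2.
From p2 via lambda: add p3.
From p3 via lambda: add p9.
From p9 via lambda: add p1.
From p1 via lambda: add p0.
From p0 via lambda: add p8.
From p8 via lambda: add p4.
No new states can be added; the closed set is {p0, p1, p2, p3, p4, p5, p8, p9}.

{p0, p1, p2, p3, p4, p5, p8, p9}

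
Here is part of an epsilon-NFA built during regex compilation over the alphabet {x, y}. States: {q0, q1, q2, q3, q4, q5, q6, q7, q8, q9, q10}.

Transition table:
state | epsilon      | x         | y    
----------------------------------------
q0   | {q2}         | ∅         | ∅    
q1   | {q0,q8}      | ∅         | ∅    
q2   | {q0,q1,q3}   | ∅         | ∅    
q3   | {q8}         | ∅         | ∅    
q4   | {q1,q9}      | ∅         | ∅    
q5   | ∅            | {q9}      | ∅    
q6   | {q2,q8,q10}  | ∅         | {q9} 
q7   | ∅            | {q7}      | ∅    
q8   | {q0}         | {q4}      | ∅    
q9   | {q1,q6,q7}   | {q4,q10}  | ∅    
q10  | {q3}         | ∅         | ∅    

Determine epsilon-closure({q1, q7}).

Start with {q1, q7}.
From q1 via epsilon: add q0, q8.
From q0 via epsilon: add q2.
From q2 via epsilon: add q3.
No new states can be added; the closed set is {q0, q1, q2, q3, q7, q8}.

{q0, q1, q2, q3, q7, q8}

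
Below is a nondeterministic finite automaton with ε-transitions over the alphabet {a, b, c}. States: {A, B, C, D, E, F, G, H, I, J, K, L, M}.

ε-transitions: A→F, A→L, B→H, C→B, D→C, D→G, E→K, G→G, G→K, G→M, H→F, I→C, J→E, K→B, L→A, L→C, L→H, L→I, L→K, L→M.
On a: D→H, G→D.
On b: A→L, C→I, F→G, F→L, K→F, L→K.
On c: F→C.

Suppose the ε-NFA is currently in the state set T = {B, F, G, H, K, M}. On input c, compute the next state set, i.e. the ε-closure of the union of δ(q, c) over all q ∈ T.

{B, C, F, H}

F on c → {C}.
No c-transition from B, G, H, K, M.
Union after reading c: {C}.
Now take the ε-closure:
From C via ε: add B.
From B via ε: add H.
From H via ε: add F.
No new states can be added; the closed set is {B, C, F, H}.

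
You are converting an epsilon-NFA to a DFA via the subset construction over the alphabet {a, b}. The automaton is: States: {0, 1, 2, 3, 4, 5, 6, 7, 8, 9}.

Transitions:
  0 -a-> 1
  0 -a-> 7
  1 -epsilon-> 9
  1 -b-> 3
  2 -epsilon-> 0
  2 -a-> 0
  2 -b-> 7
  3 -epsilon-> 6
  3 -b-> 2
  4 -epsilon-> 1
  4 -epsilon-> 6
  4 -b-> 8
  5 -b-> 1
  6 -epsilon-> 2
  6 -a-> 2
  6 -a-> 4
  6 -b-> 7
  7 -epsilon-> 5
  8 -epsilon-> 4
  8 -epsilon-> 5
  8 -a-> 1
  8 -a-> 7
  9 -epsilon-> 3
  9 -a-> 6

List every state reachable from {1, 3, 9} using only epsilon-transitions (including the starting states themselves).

{0, 1, 2, 3, 6, 9}

Start with {1, 3, 9}.
From 3 via epsilon: add 6.
From 6 via epsilon: add 2.
From 2 via epsilon: add 0.
No new states can be added; the closed set is {0, 1, 2, 3, 6, 9}.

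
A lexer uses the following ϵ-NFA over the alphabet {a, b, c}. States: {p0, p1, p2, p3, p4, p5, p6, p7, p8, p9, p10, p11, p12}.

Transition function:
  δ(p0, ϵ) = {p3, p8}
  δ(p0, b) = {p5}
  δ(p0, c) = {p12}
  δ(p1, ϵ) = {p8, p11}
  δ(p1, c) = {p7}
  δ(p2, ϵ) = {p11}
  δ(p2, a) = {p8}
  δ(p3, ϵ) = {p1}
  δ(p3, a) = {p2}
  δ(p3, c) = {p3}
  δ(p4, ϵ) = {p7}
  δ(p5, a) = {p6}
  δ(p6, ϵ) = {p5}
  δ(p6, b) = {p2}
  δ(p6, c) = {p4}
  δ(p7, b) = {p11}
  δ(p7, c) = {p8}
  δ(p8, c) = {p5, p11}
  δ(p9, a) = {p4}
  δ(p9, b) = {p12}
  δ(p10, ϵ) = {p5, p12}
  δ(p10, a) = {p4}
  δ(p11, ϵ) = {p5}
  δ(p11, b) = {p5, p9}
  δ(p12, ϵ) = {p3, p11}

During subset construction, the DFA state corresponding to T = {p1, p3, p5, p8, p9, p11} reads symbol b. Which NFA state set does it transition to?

{p1, p3, p5, p8, p9, p11, p12}

p9 on b → {p12}.
p11 on b → {p5, p9}.
No b-transition from p1, p3, p5, p8.
Union after reading b: {p5, p9, p12}.
Now take the ϵ-closure:
From p12 via ϵ: add p3, p11.
From p3 via ϵ: add p1.
From p1 via ϵ: add p8.
No new states can be added; the closed set is {p1, p3, p5, p8, p9, p11, p12}.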